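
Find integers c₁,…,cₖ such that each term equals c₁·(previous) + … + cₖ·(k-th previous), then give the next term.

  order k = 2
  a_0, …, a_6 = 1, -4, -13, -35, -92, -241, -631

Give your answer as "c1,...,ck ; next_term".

3,-1 ; -1652

  a_2 = 3·-4 + -1·1 = -13
  a_3 = 3·-13 + -1·-4 = -35
  a_4 = 3·-35 + -1·-13 = -92
  a_5 = 3·-92 + -1·-35 = -241
  a_6 = 3·-241 + -1·-92 = -631
  a_7 = 3·-631 + -1·-241 = -1652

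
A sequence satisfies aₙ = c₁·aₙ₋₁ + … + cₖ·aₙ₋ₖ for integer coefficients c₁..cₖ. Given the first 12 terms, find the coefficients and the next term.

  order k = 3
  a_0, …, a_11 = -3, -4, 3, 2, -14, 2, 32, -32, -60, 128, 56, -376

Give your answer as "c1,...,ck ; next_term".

  a_3 = 0·3 + -2·-4 + 2·-3 = 2
  a_4 = 0·2 + -2·3 + 2·-4 = -14
  a_5 = 0·-14 + -2·2 + 2·3 = 2
  a_6 = 0·2 + -2·-14 + 2·2 = 32
  a_7 = 0·32 + -2·2 + 2·-14 = -32
  a_8 = 0·-32 + -2·32 + 2·2 = -60
  a_9 = 0·-60 + -2·-32 + 2·32 = 128
  a_10 = 0·128 + -2·-60 + 2·-32 = 56
  a_11 = 0·56 + -2·128 + 2·-60 = -376
  a_12 = 0·-376 + -2·56 + 2·128 = 144

0,-2,2 ; 144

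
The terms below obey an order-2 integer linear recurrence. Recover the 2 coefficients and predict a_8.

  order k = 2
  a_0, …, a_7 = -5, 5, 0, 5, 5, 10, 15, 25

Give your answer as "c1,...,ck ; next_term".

  a_2 = 1·5 + 1·-5 = 0
  a_3 = 1·0 + 1·5 = 5
  a_4 = 1·5 + 1·0 = 5
  a_5 = 1·5 + 1·5 = 10
  a_6 = 1·10 + 1·5 = 15
  a_7 = 1·15 + 1·10 = 25
  a_8 = 1·25 + 1·15 = 40

1,1 ; 40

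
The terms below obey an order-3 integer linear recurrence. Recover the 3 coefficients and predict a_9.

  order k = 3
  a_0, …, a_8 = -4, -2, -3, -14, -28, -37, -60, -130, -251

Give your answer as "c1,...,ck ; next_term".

  a_3 = 2·-3 + -2·-2 + 3·-4 = -14
  a_4 = 2·-14 + -2·-3 + 3·-2 = -28
  a_5 = 2·-28 + -2·-14 + 3·-3 = -37
  a_6 = 2·-37 + -2·-28 + 3·-14 = -60
  a_7 = 2·-60 + -2·-37 + 3·-28 = -130
  a_8 = 2·-130 + -2·-60 + 3·-37 = -251
  a_9 = 2·-251 + -2·-130 + 3·-60 = -422

2,-2,3 ; -422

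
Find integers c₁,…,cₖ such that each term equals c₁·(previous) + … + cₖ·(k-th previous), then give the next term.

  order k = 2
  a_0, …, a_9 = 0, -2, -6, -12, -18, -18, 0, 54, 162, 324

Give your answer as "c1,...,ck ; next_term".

3,-3 ; 486

  a_2 = 3·-2 + -3·0 = -6
  a_3 = 3·-6 + -3·-2 = -12
  a_4 = 3·-12 + -3·-6 = -18
  a_5 = 3·-18 + -3·-12 = -18
  a_6 = 3·-18 + -3·-18 = 0
  a_7 = 3·0 + -3·-18 = 54
  a_8 = 3·54 + -3·0 = 162
  a_9 = 3·162 + -3·54 = 324
  a_10 = 3·324 + -3·162 = 486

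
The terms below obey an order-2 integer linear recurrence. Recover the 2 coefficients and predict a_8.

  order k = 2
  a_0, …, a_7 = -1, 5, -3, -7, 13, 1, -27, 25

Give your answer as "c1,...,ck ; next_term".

-1,-2 ; 29

  a_2 = -1·5 + -2·-1 = -3
  a_3 = -1·-3 + -2·5 = -7
  a_4 = -1·-7 + -2·-3 = 13
  a_5 = -1·13 + -2·-7 = 1
  a_6 = -1·1 + -2·13 = -27
  a_7 = -1·-27 + -2·1 = 25
  a_8 = -1·25 + -2·-27 = 29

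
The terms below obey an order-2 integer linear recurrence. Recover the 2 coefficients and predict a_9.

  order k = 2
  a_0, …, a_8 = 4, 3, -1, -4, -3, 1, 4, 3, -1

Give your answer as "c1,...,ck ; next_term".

1,-1 ; -4

  a_2 = 1·3 + -1·4 = -1
  a_3 = 1·-1 + -1·3 = -4
  a_4 = 1·-4 + -1·-1 = -3
  a_5 = 1·-3 + -1·-4 = 1
  a_6 = 1·1 + -1·-3 = 4
  a_7 = 1·4 + -1·1 = 3
  a_8 = 1·3 + -1·4 = -1
  a_9 = 1·-1 + -1·3 = -4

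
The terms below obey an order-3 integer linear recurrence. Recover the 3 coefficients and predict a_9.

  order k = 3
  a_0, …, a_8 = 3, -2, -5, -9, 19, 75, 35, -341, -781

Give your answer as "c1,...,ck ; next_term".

1,-4,-4 ; 443

  a_3 = 1·-5 + -4·-2 + -4·3 = -9
  a_4 = 1·-9 + -4·-5 + -4·-2 = 19
  a_5 = 1·19 + -4·-9 + -4·-5 = 75
  a_6 = 1·75 + -4·19 + -4·-9 = 35
  a_7 = 1·35 + -4·75 + -4·19 = -341
  a_8 = 1·-341 + -4·35 + -4·75 = -781
  a_9 = 1·-781 + -4·-341 + -4·35 = 443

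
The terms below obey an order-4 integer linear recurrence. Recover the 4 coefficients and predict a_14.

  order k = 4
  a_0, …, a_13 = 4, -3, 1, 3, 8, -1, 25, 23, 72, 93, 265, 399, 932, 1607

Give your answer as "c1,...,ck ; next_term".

0,2,2,3 ; 3457

  a_4 = 0·3 + 2·1 + 2·-3 + 3·4 = 8
  a_5 = 0·8 + 2·3 + 2·1 + 3·-3 = -1
  a_6 = 0·-1 + 2·8 + 2·3 + 3·1 = 25
  a_7 = 0·25 + 2·-1 + 2·8 + 3·3 = 23
  a_8 = 0·23 + 2·25 + 2·-1 + 3·8 = 72
  a_9 = 0·72 + 2·23 + 2·25 + 3·-1 = 93
  a_10 = 0·93 + 2·72 + 2·23 + 3·25 = 265
  a_11 = 0·265 + 2·93 + 2·72 + 3·23 = 399
  a_12 = 0·399 + 2·265 + 2·93 + 3·72 = 932
  a_13 = 0·932 + 2·399 + 2·265 + 3·93 = 1607
  a_14 = 0·1607 + 2·932 + 2·399 + 3·265 = 3457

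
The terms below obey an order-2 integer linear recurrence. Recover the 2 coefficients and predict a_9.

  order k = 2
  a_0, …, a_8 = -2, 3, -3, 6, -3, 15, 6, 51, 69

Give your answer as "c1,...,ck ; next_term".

  a_2 = 1·3 + 3·-2 = -3
  a_3 = 1·-3 + 3·3 = 6
  a_4 = 1·6 + 3·-3 = -3
  a_5 = 1·-3 + 3·6 = 15
  a_6 = 1·15 + 3·-3 = 6
  a_7 = 1·6 + 3·15 = 51
  a_8 = 1·51 + 3·6 = 69
  a_9 = 1·69 + 3·51 = 222

1,3 ; 222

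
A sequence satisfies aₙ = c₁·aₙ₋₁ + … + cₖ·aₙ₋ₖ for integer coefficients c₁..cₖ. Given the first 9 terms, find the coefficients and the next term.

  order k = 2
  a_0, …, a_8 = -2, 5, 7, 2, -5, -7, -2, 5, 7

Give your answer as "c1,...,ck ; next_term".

  a_2 = 1·5 + -1·-2 = 7
  a_3 = 1·7 + -1·5 = 2
  a_4 = 1·2 + -1·7 = -5
  a_5 = 1·-5 + -1·2 = -7
  a_6 = 1·-7 + -1·-5 = -2
  a_7 = 1·-2 + -1·-7 = 5
  a_8 = 1·5 + -1·-2 = 7
  a_9 = 1·7 + -1·5 = 2

1,-1 ; 2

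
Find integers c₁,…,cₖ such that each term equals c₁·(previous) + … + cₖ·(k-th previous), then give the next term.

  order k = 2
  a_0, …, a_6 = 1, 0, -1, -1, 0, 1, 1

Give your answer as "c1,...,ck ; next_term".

1,-1 ; 0

  a_2 = 1·0 + -1·1 = -1
  a_3 = 1·-1 + -1·0 = -1
  a_4 = 1·-1 + -1·-1 = 0
  a_5 = 1·0 + -1·-1 = 1
  a_6 = 1·1 + -1·0 = 1
  a_7 = 1·1 + -1·1 = 0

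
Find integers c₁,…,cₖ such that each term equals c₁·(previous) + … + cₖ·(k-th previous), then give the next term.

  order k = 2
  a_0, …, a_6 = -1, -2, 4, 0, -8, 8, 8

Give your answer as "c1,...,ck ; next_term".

-1,-2 ; -24

  a_2 = -1·-2 + -2·-1 = 4
  a_3 = -1·4 + -2·-2 = 0
  a_4 = -1·0 + -2·4 = -8
  a_5 = -1·-8 + -2·0 = 8
  a_6 = -1·8 + -2·-8 = 8
  a_7 = -1·8 + -2·8 = -24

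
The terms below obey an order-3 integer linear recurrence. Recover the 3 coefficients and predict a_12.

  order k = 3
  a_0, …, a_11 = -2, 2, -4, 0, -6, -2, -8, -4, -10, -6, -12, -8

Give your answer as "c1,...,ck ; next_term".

1,1,-1 ; -14

  a_3 = 1·-4 + 1·2 + -1·-2 = 0
  a_4 = 1·0 + 1·-4 + -1·2 = -6
  a_5 = 1·-6 + 1·0 + -1·-4 = -2
  a_6 = 1·-2 + 1·-6 + -1·0 = -8
  a_7 = 1·-8 + 1·-2 + -1·-6 = -4
  a_8 = 1·-4 + 1·-8 + -1·-2 = -10
  a_9 = 1·-10 + 1·-4 + -1·-8 = -6
  a_10 = 1·-6 + 1·-10 + -1·-4 = -12
  a_11 = 1·-12 + 1·-6 + -1·-10 = -8
  a_12 = 1·-8 + 1·-12 + -1·-6 = -14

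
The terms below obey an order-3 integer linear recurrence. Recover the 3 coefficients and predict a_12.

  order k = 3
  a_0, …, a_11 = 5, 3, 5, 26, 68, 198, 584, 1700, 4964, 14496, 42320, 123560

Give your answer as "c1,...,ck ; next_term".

  a_3 = 2·5 + 2·3 + 2·5 = 26
  a_4 = 2·26 + 2·5 + 2·3 = 68
  a_5 = 2·68 + 2·26 + 2·5 = 198
  a_6 = 2·198 + 2·68 + 2·26 = 584
  a_7 = 2·584 + 2·198 + 2·68 = 1700
  a_8 = 2·1700 + 2·584 + 2·198 = 4964
  a_9 = 2·4964 + 2·1700 + 2·584 = 14496
  a_10 = 2·14496 + 2·4964 + 2·1700 = 42320
  a_11 = 2·42320 + 2·14496 + 2·4964 = 123560
  a_12 = 2·123560 + 2·42320 + 2·14496 = 360752

2,2,2 ; 360752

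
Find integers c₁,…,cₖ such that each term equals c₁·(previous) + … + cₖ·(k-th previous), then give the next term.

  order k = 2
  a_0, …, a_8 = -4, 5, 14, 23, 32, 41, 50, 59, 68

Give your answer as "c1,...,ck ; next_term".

2,-1 ; 77

  a_2 = 2·5 + -1·-4 = 14
  a_3 = 2·14 + -1·5 = 23
  a_4 = 2·23 + -1·14 = 32
  a_5 = 2·32 + -1·23 = 41
  a_6 = 2·41 + -1·32 = 50
  a_7 = 2·50 + -1·41 = 59
  a_8 = 2·59 + -1·50 = 68
  a_9 = 2·68 + -1·59 = 77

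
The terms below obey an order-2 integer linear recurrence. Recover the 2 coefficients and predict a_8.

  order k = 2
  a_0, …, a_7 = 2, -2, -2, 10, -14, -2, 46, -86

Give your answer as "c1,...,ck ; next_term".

-2,-3 ; 34

  a_2 = -2·-2 + -3·2 = -2
  a_3 = -2·-2 + -3·-2 = 10
  a_4 = -2·10 + -3·-2 = -14
  a_5 = -2·-14 + -3·10 = -2
  a_6 = -2·-2 + -3·-14 = 46
  a_7 = -2·46 + -3·-2 = -86
  a_8 = -2·-86 + -3·46 = 34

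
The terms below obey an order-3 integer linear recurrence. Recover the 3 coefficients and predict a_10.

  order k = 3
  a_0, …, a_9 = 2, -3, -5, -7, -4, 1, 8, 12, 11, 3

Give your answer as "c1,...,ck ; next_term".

1,0,-1 ; -9

  a_3 = 1·-5 + 0·-3 + -1·2 = -7
  a_4 = 1·-7 + 0·-5 + -1·-3 = -4
  a_5 = 1·-4 + 0·-7 + -1·-5 = 1
  a_6 = 1·1 + 0·-4 + -1·-7 = 8
  a_7 = 1·8 + 0·1 + -1·-4 = 12
  a_8 = 1·12 + 0·8 + -1·1 = 11
  a_9 = 1·11 + 0·12 + -1·8 = 3
  a_10 = 1·3 + 0·11 + -1·12 = -9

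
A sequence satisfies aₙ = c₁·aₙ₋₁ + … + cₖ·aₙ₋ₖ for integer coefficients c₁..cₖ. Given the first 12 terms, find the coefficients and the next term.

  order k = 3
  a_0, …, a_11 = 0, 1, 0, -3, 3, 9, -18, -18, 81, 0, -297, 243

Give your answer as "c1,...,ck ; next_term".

0,-3,3 ; 891

  a_3 = 0·0 + -3·1 + 3·0 = -3
  a_4 = 0·-3 + -3·0 + 3·1 = 3
  a_5 = 0·3 + -3·-3 + 3·0 = 9
  a_6 = 0·9 + -3·3 + 3·-3 = -18
  a_7 = 0·-18 + -3·9 + 3·3 = -18
  a_8 = 0·-18 + -3·-18 + 3·9 = 81
  a_9 = 0·81 + -3·-18 + 3·-18 = 0
  a_10 = 0·0 + -3·81 + 3·-18 = -297
  a_11 = 0·-297 + -3·0 + 3·81 = 243
  a_12 = 0·243 + -3·-297 + 3·0 = 891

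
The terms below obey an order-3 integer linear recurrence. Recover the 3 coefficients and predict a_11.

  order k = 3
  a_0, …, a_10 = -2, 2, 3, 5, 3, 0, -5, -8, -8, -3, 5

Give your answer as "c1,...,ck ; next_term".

1,0,-1 ; 13

  a_3 = 1·3 + 0·2 + -1·-2 = 5
  a_4 = 1·5 + 0·3 + -1·2 = 3
  a_5 = 1·3 + 0·5 + -1·3 = 0
  a_6 = 1·0 + 0·3 + -1·5 = -5
  a_7 = 1·-5 + 0·0 + -1·3 = -8
  a_8 = 1·-8 + 0·-5 + -1·0 = -8
  a_9 = 1·-8 + 0·-8 + -1·-5 = -3
  a_10 = 1·-3 + 0·-8 + -1·-8 = 5
  a_11 = 1·5 + 0·-3 + -1·-8 = 13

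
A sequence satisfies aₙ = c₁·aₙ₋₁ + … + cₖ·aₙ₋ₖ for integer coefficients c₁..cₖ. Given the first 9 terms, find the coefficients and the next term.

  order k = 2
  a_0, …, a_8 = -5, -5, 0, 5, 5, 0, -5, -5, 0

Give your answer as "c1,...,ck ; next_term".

1,-1 ; 5

  a_2 = 1·-5 + -1·-5 = 0
  a_3 = 1·0 + -1·-5 = 5
  a_4 = 1·5 + -1·0 = 5
  a_5 = 1·5 + -1·5 = 0
  a_6 = 1·0 + -1·5 = -5
  a_7 = 1·-5 + -1·0 = -5
  a_8 = 1·-5 + -1·-5 = 0
  a_9 = 1·0 + -1·-5 = 5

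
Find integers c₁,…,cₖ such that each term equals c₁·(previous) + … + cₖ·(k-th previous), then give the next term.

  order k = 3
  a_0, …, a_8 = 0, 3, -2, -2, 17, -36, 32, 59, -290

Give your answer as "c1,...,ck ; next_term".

  a_3 = -2·-2 + -2·3 + 3·0 = -2
  a_4 = -2·-2 + -2·-2 + 3·3 = 17
  a_5 = -2·17 + -2·-2 + 3·-2 = -36
  a_6 = -2·-36 + -2·17 + 3·-2 = 32
  a_7 = -2·32 + -2·-36 + 3·17 = 59
  a_8 = -2·59 + -2·32 + 3·-36 = -290
  a_9 = -2·-290 + -2·59 + 3·32 = 558

-2,-2,3 ; 558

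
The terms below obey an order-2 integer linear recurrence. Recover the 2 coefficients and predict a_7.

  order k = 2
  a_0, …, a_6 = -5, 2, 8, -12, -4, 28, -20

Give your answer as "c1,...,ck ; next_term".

-1,-2 ; -36

  a_2 = -1·2 + -2·-5 = 8
  a_3 = -1·8 + -2·2 = -12
  a_4 = -1·-12 + -2·8 = -4
  a_5 = -1·-4 + -2·-12 = 28
  a_6 = -1·28 + -2·-4 = -20
  a_7 = -1·-20 + -2·28 = -36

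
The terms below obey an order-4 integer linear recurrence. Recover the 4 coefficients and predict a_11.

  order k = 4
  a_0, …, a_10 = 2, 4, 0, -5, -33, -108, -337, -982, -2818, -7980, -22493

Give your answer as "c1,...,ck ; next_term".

  a_4 = 3·-5 + 1·0 + -4·4 + -1·2 = -33
  a_5 = 3·-33 + 1·-5 + -4·0 + -1·4 = -108
  a_6 = 3·-108 + 1·-33 + -4·-5 + -1·0 = -337
  a_7 = 3·-337 + 1·-108 + -4·-33 + -1·-5 = -982
  a_8 = 3·-982 + 1·-337 + -4·-108 + -1·-33 = -2818
  a_9 = 3·-2818 + 1·-982 + -4·-337 + -1·-108 = -7980
  a_10 = 3·-7980 + 1·-2818 + -4·-982 + -1·-337 = -22493
  a_11 = 3·-22493 + 1·-7980 + -4·-2818 + -1·-982 = -63205

3,1,-4,-1 ; -63205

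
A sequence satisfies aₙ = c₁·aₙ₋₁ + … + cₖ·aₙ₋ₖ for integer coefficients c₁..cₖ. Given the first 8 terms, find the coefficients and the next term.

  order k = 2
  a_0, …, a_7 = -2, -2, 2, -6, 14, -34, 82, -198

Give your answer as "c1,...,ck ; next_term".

-2,1 ; 478

  a_2 = -2·-2 + 1·-2 = 2
  a_3 = -2·2 + 1·-2 = -6
  a_4 = -2·-6 + 1·2 = 14
  a_5 = -2·14 + 1·-6 = -34
  a_6 = -2·-34 + 1·14 = 82
  a_7 = -2·82 + 1·-34 = -198
  a_8 = -2·-198 + 1·82 = 478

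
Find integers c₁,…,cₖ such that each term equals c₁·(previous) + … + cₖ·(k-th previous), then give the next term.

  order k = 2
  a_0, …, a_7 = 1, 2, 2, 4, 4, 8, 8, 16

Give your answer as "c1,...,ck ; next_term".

  a_2 = 0·2 + 2·1 = 2
  a_3 = 0·2 + 2·2 = 4
  a_4 = 0·4 + 2·2 = 4
  a_5 = 0·4 + 2·4 = 8
  a_6 = 0·8 + 2·4 = 8
  a_7 = 0·8 + 2·8 = 16
  a_8 = 0·16 + 2·8 = 16

0,2 ; 16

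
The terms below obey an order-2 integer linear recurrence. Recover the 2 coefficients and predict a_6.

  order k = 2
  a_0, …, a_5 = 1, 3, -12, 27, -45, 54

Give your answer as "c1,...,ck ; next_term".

-3,-3 ; -27

  a_2 = -3·3 + -3·1 = -12
  a_3 = -3·-12 + -3·3 = 27
  a_4 = -3·27 + -3·-12 = -45
  a_5 = -3·-45 + -3·27 = 54
  a_6 = -3·54 + -3·-45 = -27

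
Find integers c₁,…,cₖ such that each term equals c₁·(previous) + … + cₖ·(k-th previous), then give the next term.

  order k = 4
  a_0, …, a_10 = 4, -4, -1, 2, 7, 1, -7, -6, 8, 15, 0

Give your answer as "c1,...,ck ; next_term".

  a_4 = 1·2 + -1·-1 + 0·-4 + 1·4 = 7
  a_5 = 1·7 + -1·2 + 0·-1 + 1·-4 = 1
  a_6 = 1·1 + -1·7 + 0·2 + 1·-1 = -7
  a_7 = 1·-7 + -1·1 + 0·7 + 1·2 = -6
  a_8 = 1·-6 + -1·-7 + 0·1 + 1·7 = 8
  a_9 = 1·8 + -1·-6 + 0·-7 + 1·1 = 15
  a_10 = 1·15 + -1·8 + 0·-6 + 1·-7 = 0
  a_11 = 1·0 + -1·15 + 0·8 + 1·-6 = -21

1,-1,0,1 ; -21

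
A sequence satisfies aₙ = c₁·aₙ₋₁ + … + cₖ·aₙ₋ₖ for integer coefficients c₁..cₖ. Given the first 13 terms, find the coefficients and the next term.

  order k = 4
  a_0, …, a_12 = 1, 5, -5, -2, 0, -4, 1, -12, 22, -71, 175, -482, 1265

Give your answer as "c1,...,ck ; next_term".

  a_4 = -2·-2 + 2·-5 + 1·5 + 1·1 = 0
  a_5 = -2·0 + 2·-2 + 1·-5 + 1·5 = -4
  a_6 = -2·-4 + 2·0 + 1·-2 + 1·-5 = 1
  a_7 = -2·1 + 2·-4 + 1·0 + 1·-2 = -12
  a_8 = -2·-12 + 2·1 + 1·-4 + 1·0 = 22
  a_9 = -2·22 + 2·-12 + 1·1 + 1·-4 = -71
  a_10 = -2·-71 + 2·22 + 1·-12 + 1·1 = 175
  a_11 = -2·175 + 2·-71 + 1·22 + 1·-12 = -482
  a_12 = -2·-482 + 2·175 + 1·-71 + 1·22 = 1265
  a_13 = -2·1265 + 2·-482 + 1·175 + 1·-71 = -3390

-2,2,1,1 ; -3390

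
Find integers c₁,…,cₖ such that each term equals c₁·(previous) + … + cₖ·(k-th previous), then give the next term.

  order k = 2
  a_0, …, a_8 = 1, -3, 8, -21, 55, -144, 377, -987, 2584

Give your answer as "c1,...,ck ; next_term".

-3,-1 ; -6765

  a_2 = -3·-3 + -1·1 = 8
  a_3 = -3·8 + -1·-3 = -21
  a_4 = -3·-21 + -1·8 = 55
  a_5 = -3·55 + -1·-21 = -144
  a_6 = -3·-144 + -1·55 = 377
  a_7 = -3·377 + -1·-144 = -987
  a_8 = -3·-987 + -1·377 = 2584
  a_9 = -3·2584 + -1·-987 = -6765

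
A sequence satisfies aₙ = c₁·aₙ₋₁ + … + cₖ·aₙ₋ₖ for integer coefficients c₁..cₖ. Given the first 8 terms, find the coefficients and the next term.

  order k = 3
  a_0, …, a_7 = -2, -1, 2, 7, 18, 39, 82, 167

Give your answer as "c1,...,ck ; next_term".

  a_3 = 2·2 + 1·-1 + -2·-2 = 7
  a_4 = 2·7 + 1·2 + -2·-1 = 18
  a_5 = 2·18 + 1·7 + -2·2 = 39
  a_6 = 2·39 + 1·18 + -2·7 = 82
  a_7 = 2·82 + 1·39 + -2·18 = 167
  a_8 = 2·167 + 1·82 + -2·39 = 338

2,1,-2 ; 338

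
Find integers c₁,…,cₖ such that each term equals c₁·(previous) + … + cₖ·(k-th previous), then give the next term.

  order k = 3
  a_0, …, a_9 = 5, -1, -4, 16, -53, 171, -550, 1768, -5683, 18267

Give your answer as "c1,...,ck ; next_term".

-3,1,1 ; -58716

  a_3 = -3·-4 + 1·-1 + 1·5 = 16
  a_4 = -3·16 + 1·-4 + 1·-1 = -53
  a_5 = -3·-53 + 1·16 + 1·-4 = 171
  a_6 = -3·171 + 1·-53 + 1·16 = -550
  a_7 = -3·-550 + 1·171 + 1·-53 = 1768
  a_8 = -3·1768 + 1·-550 + 1·171 = -5683
  a_9 = -3·-5683 + 1·1768 + 1·-550 = 18267
  a_10 = -3·18267 + 1·-5683 + 1·1768 = -58716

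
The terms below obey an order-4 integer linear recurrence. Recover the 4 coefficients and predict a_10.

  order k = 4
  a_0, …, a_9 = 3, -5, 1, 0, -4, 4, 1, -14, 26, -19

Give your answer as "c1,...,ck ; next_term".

  a_4 = -2·0 + -2·1 + 1·-5 + 1·3 = -4
  a_5 = -2·-4 + -2·0 + 1·1 + 1·-5 = 4
  a_6 = -2·4 + -2·-4 + 1·0 + 1·1 = 1
  a_7 = -2·1 + -2·4 + 1·-4 + 1·0 = -14
  a_8 = -2·-14 + -2·1 + 1·4 + 1·-4 = 26
  a_9 = -2·26 + -2·-14 + 1·1 + 1·4 = -19
  a_10 = -2·-19 + -2·26 + 1·-14 + 1·1 = -27

-2,-2,1,1 ; -27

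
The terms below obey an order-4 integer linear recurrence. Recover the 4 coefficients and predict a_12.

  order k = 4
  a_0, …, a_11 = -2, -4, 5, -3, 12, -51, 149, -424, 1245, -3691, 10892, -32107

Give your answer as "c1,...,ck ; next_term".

  a_4 = -2·-3 + 2·5 + -1·-4 + 4·-2 = 12
  a_5 = -2·12 + 2·-3 + -1·5 + 4·-4 = -51
  a_6 = -2·-51 + 2·12 + -1·-3 + 4·5 = 149
  a_7 = -2·149 + 2·-51 + -1·12 + 4·-3 = -424
  a_8 = -2·-424 + 2·149 + -1·-51 + 4·12 = 1245
  a_9 = -2·1245 + 2·-424 + -1·149 + 4·-51 = -3691
  a_10 = -2·-3691 + 2·1245 + -1·-424 + 4·149 = 10892
  a_11 = -2·10892 + 2·-3691 + -1·1245 + 4·-424 = -32107
  a_12 = -2·-32107 + 2·10892 + -1·-3691 + 4·1245 = 94669

-2,2,-1,4 ; 94669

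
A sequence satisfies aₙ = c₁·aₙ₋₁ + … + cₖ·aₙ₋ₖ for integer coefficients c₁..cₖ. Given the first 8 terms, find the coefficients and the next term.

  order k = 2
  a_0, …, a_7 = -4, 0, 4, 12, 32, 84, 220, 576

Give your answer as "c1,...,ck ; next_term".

  a_2 = 3·0 + -1·-4 = 4
  a_3 = 3·4 + -1·0 = 12
  a_4 = 3·12 + -1·4 = 32
  a_5 = 3·32 + -1·12 = 84
  a_6 = 3·84 + -1·32 = 220
  a_7 = 3·220 + -1·84 = 576
  a_8 = 3·576 + -1·220 = 1508

3,-1 ; 1508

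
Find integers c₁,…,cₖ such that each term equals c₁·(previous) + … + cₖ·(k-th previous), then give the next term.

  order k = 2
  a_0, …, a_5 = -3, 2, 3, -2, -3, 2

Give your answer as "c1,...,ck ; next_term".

  a_2 = 0·2 + -1·-3 = 3
  a_3 = 0·3 + -1·2 = -2
  a_4 = 0·-2 + -1·3 = -3
  a_5 = 0·-3 + -1·-2 = 2
  a_6 = 0·2 + -1·-3 = 3

0,-1 ; 3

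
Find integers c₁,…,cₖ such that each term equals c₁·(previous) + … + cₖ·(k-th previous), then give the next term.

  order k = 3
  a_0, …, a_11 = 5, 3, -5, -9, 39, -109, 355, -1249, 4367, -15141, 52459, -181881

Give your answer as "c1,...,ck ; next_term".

  a_3 = -4·-5 + -3·3 + -4·5 = -9
  a_4 = -4·-9 + -3·-5 + -4·3 = 39
  a_5 = -4·39 + -3·-9 + -4·-5 = -109
  a_6 = -4·-109 + -3·39 + -4·-9 = 355
  a_7 = -4·355 + -3·-109 + -4·39 = -1249
  a_8 = -4·-1249 + -3·355 + -4·-109 = 4367
  a_9 = -4·4367 + -3·-1249 + -4·355 = -15141
  a_10 = -4·-15141 + -3·4367 + -4·-1249 = 52459
  a_11 = -4·52459 + -3·-15141 + -4·4367 = -181881
  a_12 = -4·-181881 + -3·52459 + -4·-15141 = 630711

-4,-3,-4 ; 630711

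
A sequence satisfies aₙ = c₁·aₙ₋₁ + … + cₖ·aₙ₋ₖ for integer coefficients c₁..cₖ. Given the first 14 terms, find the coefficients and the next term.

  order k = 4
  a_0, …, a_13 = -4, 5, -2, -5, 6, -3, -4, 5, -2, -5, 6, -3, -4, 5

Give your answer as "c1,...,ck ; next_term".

  a_4 = -1·-5 + 0·-2 + 1·5 + 1·-4 = 6
  a_5 = -1·6 + 0·-5 + 1·-2 + 1·5 = -3
  a_6 = -1·-3 + 0·6 + 1·-5 + 1·-2 = -4
  a_7 = -1·-4 + 0·-3 + 1·6 + 1·-5 = 5
  a_8 = -1·5 + 0·-4 + 1·-3 + 1·6 = -2
  a_9 = -1·-2 + 0·5 + 1·-4 + 1·-3 = -5
  a_10 = -1·-5 + 0·-2 + 1·5 + 1·-4 = 6
  a_11 = -1·6 + 0·-5 + 1·-2 + 1·5 = -3
  a_12 = -1·-3 + 0·6 + 1·-5 + 1·-2 = -4
  a_13 = -1·-4 + 0·-3 + 1·6 + 1·-5 = 5
  a_14 = -1·5 + 0·-4 + 1·-3 + 1·6 = -2

-1,0,1,1 ; -2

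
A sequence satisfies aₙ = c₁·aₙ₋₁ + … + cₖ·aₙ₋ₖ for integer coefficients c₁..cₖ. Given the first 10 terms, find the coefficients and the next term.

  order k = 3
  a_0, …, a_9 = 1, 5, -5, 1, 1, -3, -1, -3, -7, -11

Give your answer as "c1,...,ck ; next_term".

  a_3 = 1·-5 + 1·5 + 1·1 = 1
  a_4 = 1·1 + 1·-5 + 1·5 = 1
  a_5 = 1·1 + 1·1 + 1·-5 = -3
  a_6 = 1·-3 + 1·1 + 1·1 = -1
  a_7 = 1·-1 + 1·-3 + 1·1 = -3
  a_8 = 1·-3 + 1·-1 + 1·-3 = -7
  a_9 = 1·-7 + 1·-3 + 1·-1 = -11
  a_10 = 1·-11 + 1·-7 + 1·-3 = -21

1,1,1 ; -21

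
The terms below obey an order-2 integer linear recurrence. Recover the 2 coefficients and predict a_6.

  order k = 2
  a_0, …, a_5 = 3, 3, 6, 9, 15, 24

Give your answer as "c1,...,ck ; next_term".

1,1 ; 39

  a_2 = 1·3 + 1·3 = 6
  a_3 = 1·6 + 1·3 = 9
  a_4 = 1·9 + 1·6 = 15
  a_5 = 1·15 + 1·9 = 24
  a_6 = 1·24 + 1·15 = 39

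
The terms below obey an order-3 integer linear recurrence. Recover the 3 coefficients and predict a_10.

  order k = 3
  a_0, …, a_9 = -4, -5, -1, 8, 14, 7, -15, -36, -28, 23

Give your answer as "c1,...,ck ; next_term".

  a_3 = 1·-1 + -1·-5 + -1·-4 = 8
  a_4 = 1·8 + -1·-1 + -1·-5 = 14
  a_5 = 1·14 + -1·8 + -1·-1 = 7
  a_6 = 1·7 + -1·14 + -1·8 = -15
  a_7 = 1·-15 + -1·7 + -1·14 = -36
  a_8 = 1·-36 + -1·-15 + -1·7 = -28
  a_9 = 1·-28 + -1·-36 + -1·-15 = 23
  a_10 = 1·23 + -1·-28 + -1·-36 = 87

1,-1,-1 ; 87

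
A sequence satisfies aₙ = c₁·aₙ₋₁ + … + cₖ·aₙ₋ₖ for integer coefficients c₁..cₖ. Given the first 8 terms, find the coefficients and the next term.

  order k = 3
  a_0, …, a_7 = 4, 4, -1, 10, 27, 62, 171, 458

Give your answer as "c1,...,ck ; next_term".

2,1,2 ; 1211

  a_3 = 2·-1 + 1·4 + 2·4 = 10
  a_4 = 2·10 + 1·-1 + 2·4 = 27
  a_5 = 2·27 + 1·10 + 2·-1 = 62
  a_6 = 2·62 + 1·27 + 2·10 = 171
  a_7 = 2·171 + 1·62 + 2·27 = 458
  a_8 = 2·458 + 1·171 + 2·62 = 1211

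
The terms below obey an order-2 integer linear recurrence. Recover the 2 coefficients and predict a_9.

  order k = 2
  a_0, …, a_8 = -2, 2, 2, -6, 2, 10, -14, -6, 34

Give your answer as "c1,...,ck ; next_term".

  a_2 = -1·2 + -2·-2 = 2
  a_3 = -1·2 + -2·2 = -6
  a_4 = -1·-6 + -2·2 = 2
  a_5 = -1·2 + -2·-6 = 10
  a_6 = -1·10 + -2·2 = -14
  a_7 = -1·-14 + -2·10 = -6
  a_8 = -1·-6 + -2·-14 = 34
  a_9 = -1·34 + -2·-6 = -22

-1,-2 ; -22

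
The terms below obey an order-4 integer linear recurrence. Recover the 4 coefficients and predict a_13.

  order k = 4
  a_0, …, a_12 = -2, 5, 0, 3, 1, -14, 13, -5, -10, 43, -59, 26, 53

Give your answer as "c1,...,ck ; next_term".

  a_4 = -1·3 + -1·0 + 0·5 + -2·-2 = 1
  a_5 = -1·1 + -1·3 + 0·0 + -2·5 = -14
  a_6 = -1·-14 + -1·1 + 0·3 + -2·0 = 13
  a_7 = -1·13 + -1·-14 + 0·1 + -2·3 = -5
  a_8 = -1·-5 + -1·13 + 0·-14 + -2·1 = -10
  a_9 = -1·-10 + -1·-5 + 0·13 + -2·-14 = 43
  a_10 = -1·43 + -1·-10 + 0·-5 + -2·13 = -59
  a_11 = -1·-59 + -1·43 + 0·-10 + -2·-5 = 26
  a_12 = -1·26 + -1·-59 + 0·43 + -2·-10 = 53
  a_13 = -1·53 + -1·26 + 0·-59 + -2·43 = -165

-1,-1,0,-2 ; -165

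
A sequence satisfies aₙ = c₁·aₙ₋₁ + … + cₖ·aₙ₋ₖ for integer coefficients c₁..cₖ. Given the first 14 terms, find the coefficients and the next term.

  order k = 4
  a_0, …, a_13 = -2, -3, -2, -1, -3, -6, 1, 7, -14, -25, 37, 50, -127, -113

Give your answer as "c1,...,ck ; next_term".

  a_4 = 0·-1 + -2·-2 + 1·-3 + 2·-2 = -3
  a_5 = 0·-3 + -2·-1 + 1·-2 + 2·-3 = -6
  a_6 = 0·-6 + -2·-3 + 1·-1 + 2·-2 = 1
  a_7 = 0·1 + -2·-6 + 1·-3 + 2·-1 = 7
  a_8 = 0·7 + -2·1 + 1·-6 + 2·-3 = -14
  a_9 = 0·-14 + -2·7 + 1·1 + 2·-6 = -25
  a_10 = 0·-25 + -2·-14 + 1·7 + 2·1 = 37
  a_11 = 0·37 + -2·-25 + 1·-14 + 2·7 = 50
  a_12 = 0·50 + -2·37 + 1·-25 + 2·-14 = -127
  a_13 = 0·-127 + -2·50 + 1·37 + 2·-25 = -113
  a_14 = 0·-113 + -2·-127 + 1·50 + 2·37 = 378

0,-2,1,2 ; 378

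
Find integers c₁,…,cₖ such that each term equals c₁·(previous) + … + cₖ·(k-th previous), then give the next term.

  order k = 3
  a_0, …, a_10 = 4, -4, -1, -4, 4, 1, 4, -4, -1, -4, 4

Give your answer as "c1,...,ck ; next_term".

0,0,-1 ; 1

  a_3 = 0·-1 + 0·-4 + -1·4 = -4
  a_4 = 0·-4 + 0·-1 + -1·-4 = 4
  a_5 = 0·4 + 0·-4 + -1·-1 = 1
  a_6 = 0·1 + 0·4 + -1·-4 = 4
  a_7 = 0·4 + 0·1 + -1·4 = -4
  a_8 = 0·-4 + 0·4 + -1·1 = -1
  a_9 = 0·-1 + 0·-4 + -1·4 = -4
  a_10 = 0·-4 + 0·-1 + -1·-4 = 4
  a_11 = 0·4 + 0·-4 + -1·-1 = 1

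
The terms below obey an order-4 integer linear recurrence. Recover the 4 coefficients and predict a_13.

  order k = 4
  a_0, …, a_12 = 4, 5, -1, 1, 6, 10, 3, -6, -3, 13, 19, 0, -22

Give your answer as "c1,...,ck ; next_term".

  a_4 = 1·1 + -1·-1 + 0·5 + 1·4 = 6
  a_5 = 1·6 + -1·1 + 0·-1 + 1·5 = 10
  a_6 = 1·10 + -1·6 + 0·1 + 1·-1 = 3
  a_7 = 1·3 + -1·10 + 0·6 + 1·1 = -6
  a_8 = 1·-6 + -1·3 + 0·10 + 1·6 = -3
  a_9 = 1·-3 + -1·-6 + 0·3 + 1·10 = 13
  a_10 = 1·13 + -1·-3 + 0·-6 + 1·3 = 19
  a_11 = 1·19 + -1·13 + 0·-3 + 1·-6 = 0
  a_12 = 1·0 + -1·19 + 0·13 + 1·-3 = -22
  a_13 = 1·-22 + -1·0 + 0·19 + 1·13 = -9

1,-1,0,1 ; -9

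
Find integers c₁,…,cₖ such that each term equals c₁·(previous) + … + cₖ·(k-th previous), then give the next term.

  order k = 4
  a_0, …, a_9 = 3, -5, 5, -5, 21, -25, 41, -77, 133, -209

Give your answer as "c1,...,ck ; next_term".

0,1,-2,2 ; 369

  a_4 = 0·-5 + 1·5 + -2·-5 + 2·3 = 21
  a_5 = 0·21 + 1·-5 + -2·5 + 2·-5 = -25
  a_6 = 0·-25 + 1·21 + -2·-5 + 2·5 = 41
  a_7 = 0·41 + 1·-25 + -2·21 + 2·-5 = -77
  a_8 = 0·-77 + 1·41 + -2·-25 + 2·21 = 133
  a_9 = 0·133 + 1·-77 + -2·41 + 2·-25 = -209
  a_10 = 0·-209 + 1·133 + -2·-77 + 2·41 = 369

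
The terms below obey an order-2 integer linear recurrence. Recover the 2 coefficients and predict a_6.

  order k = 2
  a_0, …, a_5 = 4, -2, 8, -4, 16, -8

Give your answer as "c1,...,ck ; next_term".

0,2 ; 32

  a_2 = 0·-2 + 2·4 = 8
  a_3 = 0·8 + 2·-2 = -4
  a_4 = 0·-4 + 2·8 = 16
  a_5 = 0·16 + 2·-4 = -8
  a_6 = 0·-8 + 2·16 = 32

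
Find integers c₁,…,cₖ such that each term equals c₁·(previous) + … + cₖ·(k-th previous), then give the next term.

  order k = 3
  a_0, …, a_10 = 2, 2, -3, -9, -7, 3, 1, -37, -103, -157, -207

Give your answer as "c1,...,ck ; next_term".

  a_3 = 3·-3 + -4·2 + 4·2 = -9
  a_4 = 3·-9 + -4·-3 + 4·2 = -7
  a_5 = 3·-7 + -4·-9 + 4·-3 = 3
  a_6 = 3·3 + -4·-7 + 4·-9 = 1
  a_7 = 3·1 + -4·3 + 4·-7 = -37
  a_8 = 3·-37 + -4·1 + 4·3 = -103
  a_9 = 3·-103 + -4·-37 + 4·1 = -157
  a_10 = 3·-157 + -4·-103 + 4·-37 = -207
  a_11 = 3·-207 + -4·-157 + 4·-103 = -405

3,-4,4 ; -405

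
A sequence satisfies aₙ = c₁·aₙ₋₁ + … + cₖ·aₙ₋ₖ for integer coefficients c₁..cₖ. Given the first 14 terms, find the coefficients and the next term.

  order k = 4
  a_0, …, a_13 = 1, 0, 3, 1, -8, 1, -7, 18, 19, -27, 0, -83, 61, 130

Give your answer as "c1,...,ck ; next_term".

-1,-1,-2,-4 ; -25

  a_4 = -1·1 + -1·3 + -2·0 + -4·1 = -8
  a_5 = -1·-8 + -1·1 + -2·3 + -4·0 = 1
  a_6 = -1·1 + -1·-8 + -2·1 + -4·3 = -7
  a_7 = -1·-7 + -1·1 + -2·-8 + -4·1 = 18
  a_8 = -1·18 + -1·-7 + -2·1 + -4·-8 = 19
  a_9 = -1·19 + -1·18 + -2·-7 + -4·1 = -27
  a_10 = -1·-27 + -1·19 + -2·18 + -4·-7 = 0
  a_11 = -1·0 + -1·-27 + -2·19 + -4·18 = -83
  a_12 = -1·-83 + -1·0 + -2·-27 + -4·19 = 61
  a_13 = -1·61 + -1·-83 + -2·0 + -4·-27 = 130
  a_14 = -1·130 + -1·61 + -2·-83 + -4·0 = -25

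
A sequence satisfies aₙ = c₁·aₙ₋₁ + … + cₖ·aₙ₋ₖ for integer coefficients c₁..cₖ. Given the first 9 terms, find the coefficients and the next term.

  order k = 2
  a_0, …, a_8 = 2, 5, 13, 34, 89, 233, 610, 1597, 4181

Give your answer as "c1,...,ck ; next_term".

3,-1 ; 10946

  a_2 = 3·5 + -1·2 = 13
  a_3 = 3·13 + -1·5 = 34
  a_4 = 3·34 + -1·13 = 89
  a_5 = 3·89 + -1·34 = 233
  a_6 = 3·233 + -1·89 = 610
  a_7 = 3·610 + -1·233 = 1597
  a_8 = 3·1597 + -1·610 = 4181
  a_9 = 3·4181 + -1·1597 = 10946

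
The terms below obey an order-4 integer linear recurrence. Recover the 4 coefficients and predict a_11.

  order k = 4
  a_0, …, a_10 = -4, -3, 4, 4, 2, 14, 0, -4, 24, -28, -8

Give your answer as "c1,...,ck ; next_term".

  a_4 = 0·4 + 0·4 + 2·-3 + -2·-4 = 2
  a_5 = 0·2 + 0·4 + 2·4 + -2·-3 = 14
  a_6 = 0·14 + 0·2 + 2·4 + -2·4 = 0
  a_7 = 0·0 + 0·14 + 2·2 + -2·4 = -4
  a_8 = 0·-4 + 0·0 + 2·14 + -2·2 = 24
  a_9 = 0·24 + 0·-4 + 2·0 + -2·14 = -28
  a_10 = 0·-28 + 0·24 + 2·-4 + -2·0 = -8
  a_11 = 0·-8 + 0·-28 + 2·24 + -2·-4 = 56

0,0,2,-2 ; 56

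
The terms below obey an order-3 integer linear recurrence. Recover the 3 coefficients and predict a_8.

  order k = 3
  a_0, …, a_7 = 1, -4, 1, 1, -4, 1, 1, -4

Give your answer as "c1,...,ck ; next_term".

  a_3 = 0·1 + 0·-4 + 1·1 = 1
  a_4 = 0·1 + 0·1 + 1·-4 = -4
  a_5 = 0·-4 + 0·1 + 1·1 = 1
  a_6 = 0·1 + 0·-4 + 1·1 = 1
  a_7 = 0·1 + 0·1 + 1·-4 = -4
  a_8 = 0·-4 + 0·1 + 1·1 = 1

0,0,1 ; 1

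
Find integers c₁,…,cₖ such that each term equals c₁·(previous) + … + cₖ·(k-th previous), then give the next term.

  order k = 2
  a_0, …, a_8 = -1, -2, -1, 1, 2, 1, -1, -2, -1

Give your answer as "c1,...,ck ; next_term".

1,-1 ; 1

  a_2 = 1·-2 + -1·-1 = -1
  a_3 = 1·-1 + -1·-2 = 1
  a_4 = 1·1 + -1·-1 = 2
  a_5 = 1·2 + -1·1 = 1
  a_6 = 1·1 + -1·2 = -1
  a_7 = 1·-1 + -1·1 = -2
  a_8 = 1·-2 + -1·-1 = -1
  a_9 = 1·-1 + -1·-2 = 1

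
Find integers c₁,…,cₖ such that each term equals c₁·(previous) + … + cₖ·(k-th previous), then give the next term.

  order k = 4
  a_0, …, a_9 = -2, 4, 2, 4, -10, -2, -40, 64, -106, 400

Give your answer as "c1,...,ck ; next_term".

  a_4 = -1·4 + 2·2 + -4·4 + -3·-2 = -10
  a_5 = -1·-10 + 2·4 + -4·2 + -3·4 = -2
  a_6 = -1·-2 + 2·-10 + -4·4 + -3·2 = -40
  a_7 = -1·-40 + 2·-2 + -4·-10 + -3·4 = 64
  a_8 = -1·64 + 2·-40 + -4·-2 + -3·-10 = -106
  a_9 = -1·-106 + 2·64 + -4·-40 + -3·-2 = 400
  a_10 = -1·400 + 2·-106 + -4·64 + -3·-40 = -748

-1,2,-4,-3 ; -748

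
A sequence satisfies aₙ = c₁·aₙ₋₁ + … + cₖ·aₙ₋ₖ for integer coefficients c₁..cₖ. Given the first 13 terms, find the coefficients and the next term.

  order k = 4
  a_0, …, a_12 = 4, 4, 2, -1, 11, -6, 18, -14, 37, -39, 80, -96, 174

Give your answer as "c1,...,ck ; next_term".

-1,1,1,1 ; -229

  a_4 = -1·-1 + 1·2 + 1·4 + 1·4 = 11
  a_5 = -1·11 + 1·-1 + 1·2 + 1·4 = -6
  a_6 = -1·-6 + 1·11 + 1·-1 + 1·2 = 18
  a_7 = -1·18 + 1·-6 + 1·11 + 1·-1 = -14
  a_8 = -1·-14 + 1·18 + 1·-6 + 1·11 = 37
  a_9 = -1·37 + 1·-14 + 1·18 + 1·-6 = -39
  a_10 = -1·-39 + 1·37 + 1·-14 + 1·18 = 80
  a_11 = -1·80 + 1·-39 + 1·37 + 1·-14 = -96
  a_12 = -1·-96 + 1·80 + 1·-39 + 1·37 = 174
  a_13 = -1·174 + 1·-96 + 1·80 + 1·-39 = -229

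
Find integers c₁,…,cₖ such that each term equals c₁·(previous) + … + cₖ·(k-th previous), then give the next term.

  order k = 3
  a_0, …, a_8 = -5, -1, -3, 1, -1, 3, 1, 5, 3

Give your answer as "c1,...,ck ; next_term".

  a_3 = 1·-3 + 1·-1 + -1·-5 = 1
  a_4 = 1·1 + 1·-3 + -1·-1 = -1
  a_5 = 1·-1 + 1·1 + -1·-3 = 3
  a_6 = 1·3 + 1·-1 + -1·1 = 1
  a_7 = 1·1 + 1·3 + -1·-1 = 5
  a_8 = 1·5 + 1·1 + -1·3 = 3
  a_9 = 1·3 + 1·5 + -1·1 = 7

1,1,-1 ; 7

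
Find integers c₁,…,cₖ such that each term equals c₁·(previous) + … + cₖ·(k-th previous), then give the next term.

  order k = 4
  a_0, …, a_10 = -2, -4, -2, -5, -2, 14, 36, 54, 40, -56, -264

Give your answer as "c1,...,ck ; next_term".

  a_4 = 2·-5 + -2·-2 + 0·-4 + -2·-2 = -2
  a_5 = 2·-2 + -2·-5 + 0·-2 + -2·-4 = 14
  a_6 = 2·14 + -2·-2 + 0·-5 + -2·-2 = 36
  a_7 = 2·36 + -2·14 + 0·-2 + -2·-5 = 54
  a_8 = 2·54 + -2·36 + 0·14 + -2·-2 = 40
  a_9 = 2·40 + -2·54 + 0·36 + -2·14 = -56
  a_10 = 2·-56 + -2·40 + 0·54 + -2·36 = -264
  a_11 = 2·-264 + -2·-56 + 0·40 + -2·54 = -524

2,-2,0,-2 ; -524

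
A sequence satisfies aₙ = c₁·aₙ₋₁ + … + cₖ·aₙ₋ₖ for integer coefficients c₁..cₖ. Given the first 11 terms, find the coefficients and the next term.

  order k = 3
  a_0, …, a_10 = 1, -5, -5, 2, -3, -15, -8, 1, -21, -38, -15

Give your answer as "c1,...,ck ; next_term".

  a_3 = 1·-5 + -1·-5 + 2·1 = 2
  a_4 = 1·2 + -1·-5 + 2·-5 = -3
  a_5 = 1·-3 + -1·2 + 2·-5 = -15
  a_6 = 1·-15 + -1·-3 + 2·2 = -8
  a_7 = 1·-8 + -1·-15 + 2·-3 = 1
  a_8 = 1·1 + -1·-8 + 2·-15 = -21
  a_9 = 1·-21 + -1·1 + 2·-8 = -38
  a_10 = 1·-38 + -1·-21 + 2·1 = -15
  a_11 = 1·-15 + -1·-38 + 2·-21 = -19

1,-1,2 ; -19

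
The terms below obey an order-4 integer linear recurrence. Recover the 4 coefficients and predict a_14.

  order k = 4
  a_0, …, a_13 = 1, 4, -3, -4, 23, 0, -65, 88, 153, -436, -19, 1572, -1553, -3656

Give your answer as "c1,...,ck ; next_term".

  a_4 = 0·-4 + -2·-3 + 4·4 + 1·1 = 23
  a_5 = 0·23 + -2·-4 + 4·-3 + 1·4 = 0
  a_6 = 0·0 + -2·23 + 4·-4 + 1·-3 = -65
  a_7 = 0·-65 + -2·0 + 4·23 + 1·-4 = 88
  a_8 = 0·88 + -2·-65 + 4·0 + 1·23 = 153
  a_9 = 0·153 + -2·88 + 4·-65 + 1·0 = -436
  a_10 = 0·-436 + -2·153 + 4·88 + 1·-65 = -19
  a_11 = 0·-19 + -2·-436 + 4·153 + 1·88 = 1572
  a_12 = 0·1572 + -2·-19 + 4·-436 + 1·153 = -1553
  a_13 = 0·-1553 + -2·1572 + 4·-19 + 1·-436 = -3656
  a_14 = 0·-3656 + -2·-1553 + 4·1572 + 1·-19 = 9375

0,-2,4,1 ; 9375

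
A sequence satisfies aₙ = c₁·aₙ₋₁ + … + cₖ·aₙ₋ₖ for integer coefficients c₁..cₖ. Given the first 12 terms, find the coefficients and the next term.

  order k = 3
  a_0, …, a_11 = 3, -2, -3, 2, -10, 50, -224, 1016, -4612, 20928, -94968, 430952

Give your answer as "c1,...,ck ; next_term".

  a_3 = -4·-3 + 2·-2 + -2·3 = 2
  a_4 = -4·2 + 2·-3 + -2·-2 = -10
  a_5 = -4·-10 + 2·2 + -2·-3 = 50
  a_6 = -4·50 + 2·-10 + -2·2 = -224
  a_7 = -4·-224 + 2·50 + -2·-10 = 1016
  a_8 = -4·1016 + 2·-224 + -2·50 = -4612
  a_9 = -4·-4612 + 2·1016 + -2·-224 = 20928
  a_10 = -4·20928 + 2·-4612 + -2·1016 = -94968
  a_11 = -4·-94968 + 2·20928 + -2·-4612 = 430952
  a_12 = -4·430952 + 2·-94968 + -2·20928 = -1955600

-4,2,-2 ; -1955600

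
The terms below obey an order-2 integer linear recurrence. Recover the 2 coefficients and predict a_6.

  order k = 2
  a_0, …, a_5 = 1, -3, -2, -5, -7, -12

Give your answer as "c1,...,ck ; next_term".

  a_2 = 1·-3 + 1·1 = -2
  a_3 = 1·-2 + 1·-3 = -5
  a_4 = 1·-5 + 1·-2 = -7
  a_5 = 1·-7 + 1·-5 = -12
  a_6 = 1·-12 + 1·-7 = -19

1,1 ; -19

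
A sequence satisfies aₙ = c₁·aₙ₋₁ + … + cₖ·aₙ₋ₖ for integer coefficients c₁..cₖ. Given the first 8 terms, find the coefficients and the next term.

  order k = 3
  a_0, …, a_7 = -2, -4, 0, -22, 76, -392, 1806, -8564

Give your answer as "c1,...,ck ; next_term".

-4,4,3 ; 40304

  a_3 = -4·0 + 4·-4 + 3·-2 = -22
  a_4 = -4·-22 + 4·0 + 3·-4 = 76
  a_5 = -4·76 + 4·-22 + 3·0 = -392
  a_6 = -4·-392 + 4·76 + 3·-22 = 1806
  a_7 = -4·1806 + 4·-392 + 3·76 = -8564
  a_8 = -4·-8564 + 4·1806 + 3·-392 = 40304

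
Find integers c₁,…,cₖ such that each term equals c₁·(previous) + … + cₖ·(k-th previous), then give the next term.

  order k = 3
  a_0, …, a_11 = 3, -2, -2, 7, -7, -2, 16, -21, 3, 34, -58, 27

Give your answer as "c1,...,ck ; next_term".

-1,-1,1 ; 65

  a_3 = -1·-2 + -1·-2 + 1·3 = 7
  a_4 = -1·7 + -1·-2 + 1·-2 = -7
  a_5 = -1·-7 + -1·7 + 1·-2 = -2
  a_6 = -1·-2 + -1·-7 + 1·7 = 16
  a_7 = -1·16 + -1·-2 + 1·-7 = -21
  a_8 = -1·-21 + -1·16 + 1·-2 = 3
  a_9 = -1·3 + -1·-21 + 1·16 = 34
  a_10 = -1·34 + -1·3 + 1·-21 = -58
  a_11 = -1·-58 + -1·34 + 1·3 = 27
  a_12 = -1·27 + -1·-58 + 1·34 = 65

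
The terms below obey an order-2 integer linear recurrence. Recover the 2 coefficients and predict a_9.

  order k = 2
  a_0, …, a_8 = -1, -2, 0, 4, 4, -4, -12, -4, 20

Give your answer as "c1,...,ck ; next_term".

1,-2 ; 28

  a_2 = 1·-2 + -2·-1 = 0
  a_3 = 1·0 + -2·-2 = 4
  a_4 = 1·4 + -2·0 = 4
  a_5 = 1·4 + -2·4 = -4
  a_6 = 1·-4 + -2·4 = -12
  a_7 = 1·-12 + -2·-4 = -4
  a_8 = 1·-4 + -2·-12 = 20
  a_9 = 1·20 + -2·-4 = 28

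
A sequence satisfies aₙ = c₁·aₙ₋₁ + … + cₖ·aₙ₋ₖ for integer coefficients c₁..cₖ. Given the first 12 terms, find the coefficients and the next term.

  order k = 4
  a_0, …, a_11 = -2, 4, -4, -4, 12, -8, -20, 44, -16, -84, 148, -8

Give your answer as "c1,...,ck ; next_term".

-1,-1,2,2 ; -340

  a_4 = -1·-4 + -1·-4 + 2·4 + 2·-2 = 12
  a_5 = -1·12 + -1·-4 + 2·-4 + 2·4 = -8
  a_6 = -1·-8 + -1·12 + 2·-4 + 2·-4 = -20
  a_7 = -1·-20 + -1·-8 + 2·12 + 2·-4 = 44
  a_8 = -1·44 + -1·-20 + 2·-8 + 2·12 = -16
  a_9 = -1·-16 + -1·44 + 2·-20 + 2·-8 = -84
  a_10 = -1·-84 + -1·-16 + 2·44 + 2·-20 = 148
  a_11 = -1·148 + -1·-84 + 2·-16 + 2·44 = -8
  a_12 = -1·-8 + -1·148 + 2·-84 + 2·-16 = -340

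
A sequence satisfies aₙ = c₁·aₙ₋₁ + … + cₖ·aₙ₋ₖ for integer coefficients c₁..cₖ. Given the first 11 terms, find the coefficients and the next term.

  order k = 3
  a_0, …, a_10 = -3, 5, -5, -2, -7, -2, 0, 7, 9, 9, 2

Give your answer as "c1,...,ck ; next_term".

1,0,-1 ; -7

  a_3 = 1·-5 + 0·5 + -1·-3 = -2
  a_4 = 1·-2 + 0·-5 + -1·5 = -7
  a_5 = 1·-7 + 0·-2 + -1·-5 = -2
  a_6 = 1·-2 + 0·-7 + -1·-2 = 0
  a_7 = 1·0 + 0·-2 + -1·-7 = 7
  a_8 = 1·7 + 0·0 + -1·-2 = 9
  a_9 = 1·9 + 0·7 + -1·0 = 9
  a_10 = 1·9 + 0·9 + -1·7 = 2
  a_11 = 1·2 + 0·9 + -1·9 = -7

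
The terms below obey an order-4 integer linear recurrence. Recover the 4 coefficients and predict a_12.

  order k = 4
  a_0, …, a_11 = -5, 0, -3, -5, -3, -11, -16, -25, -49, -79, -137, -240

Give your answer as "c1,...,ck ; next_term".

1,1,1,-1 ; -407

  a_4 = 1·-5 + 1·-3 + 1·0 + -1·-5 = -3
  a_5 = 1·-3 + 1·-5 + 1·-3 + -1·0 = -11
  a_6 = 1·-11 + 1·-3 + 1·-5 + -1·-3 = -16
  a_7 = 1·-16 + 1·-11 + 1·-3 + -1·-5 = -25
  a_8 = 1·-25 + 1·-16 + 1·-11 + -1·-3 = -49
  a_9 = 1·-49 + 1·-25 + 1·-16 + -1·-11 = -79
  a_10 = 1·-79 + 1·-49 + 1·-25 + -1·-16 = -137
  a_11 = 1·-137 + 1·-79 + 1·-49 + -1·-25 = -240
  a_12 = 1·-240 + 1·-137 + 1·-79 + -1·-49 = -407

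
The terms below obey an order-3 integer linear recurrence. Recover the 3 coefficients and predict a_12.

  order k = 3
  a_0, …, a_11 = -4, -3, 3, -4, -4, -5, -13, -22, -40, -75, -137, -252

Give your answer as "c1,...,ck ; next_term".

1,1,1 ; -464

  a_3 = 1·3 + 1·-3 + 1·-4 = -4
  a_4 = 1·-4 + 1·3 + 1·-3 = -4
  a_5 = 1·-4 + 1·-4 + 1·3 = -5
  a_6 = 1·-5 + 1·-4 + 1·-4 = -13
  a_7 = 1·-13 + 1·-5 + 1·-4 = -22
  a_8 = 1·-22 + 1·-13 + 1·-5 = -40
  a_9 = 1·-40 + 1·-22 + 1·-13 = -75
  a_10 = 1·-75 + 1·-40 + 1·-22 = -137
  a_11 = 1·-137 + 1·-75 + 1·-40 = -252
  a_12 = 1·-252 + 1·-137 + 1·-75 = -464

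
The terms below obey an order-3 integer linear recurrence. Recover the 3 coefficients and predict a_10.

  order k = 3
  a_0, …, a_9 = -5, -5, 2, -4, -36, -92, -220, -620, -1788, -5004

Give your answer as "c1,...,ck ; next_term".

  a_3 = 3·2 + -2·-5 + 4·-5 = -4
  a_4 = 3·-4 + -2·2 + 4·-5 = -36
  a_5 = 3·-36 + -2·-4 + 4·2 = -92
  a_6 = 3·-92 + -2·-36 + 4·-4 = -220
  a_7 = 3·-220 + -2·-92 + 4·-36 = -620
  a_8 = 3·-620 + -2·-220 + 4·-92 = -1788
  a_9 = 3·-1788 + -2·-620 + 4·-220 = -5004
  a_10 = 3·-5004 + -2·-1788 + 4·-620 = -13916

3,-2,4 ; -13916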